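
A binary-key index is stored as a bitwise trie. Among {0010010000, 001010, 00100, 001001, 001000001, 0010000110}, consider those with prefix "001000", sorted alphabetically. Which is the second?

0010000110

Words with prefix "001000", in lexicographic order: "001000001", "0010000110"
The 2nd is 0010000110.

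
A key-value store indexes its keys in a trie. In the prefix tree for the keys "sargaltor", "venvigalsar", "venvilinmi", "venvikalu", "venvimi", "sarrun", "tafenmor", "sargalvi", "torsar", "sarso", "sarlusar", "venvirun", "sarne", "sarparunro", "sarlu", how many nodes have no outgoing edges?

14

Leaves are exactly the stored words that no other stored word extends.
Those words: "sargaltor", "sargalvi", "sarlusar", "sarne", "sarparunro", "sarrun", "sarso", "tafenmor", "torsar", "venvigalsar", "venvikalu", "venvilinmi", "venvimi", "venvirun"
Leaf count: 14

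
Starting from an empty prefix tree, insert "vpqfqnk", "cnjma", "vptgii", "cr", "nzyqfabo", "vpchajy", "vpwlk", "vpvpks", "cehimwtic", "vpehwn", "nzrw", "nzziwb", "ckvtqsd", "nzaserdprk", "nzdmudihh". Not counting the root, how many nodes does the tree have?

76

For each word, the new-node count is its length minus the longest prefix already in the trie:
  "vpqfqnk" → 7 new (v, p, q, f, q, n, k)
  "cnjma" → 5 new (c, n, j, m, a)
  "vptgii" → prefix "vp" already present; 4 new (t, g, i, i)
  "cr" → prefix "c" already present; 1 new (r)
  "nzyqfabo" → 8 new (n, z, y, q, f, a, b, o)
  "vpchajy" → prefix "vp" already present; 5 new (c, h, a, j, y)
  "vpwlk" → prefix "vp" already present; 3 new (w, l, k)
  "vpvpks" → prefix "vp" already present; 4 new (v, p, k, s)
  "cehimwtic" → prefix "c" already present; 8 new (e, h, i, m, w, t, i, c)
  "vpehwn" → prefix "vp" already present; 4 new (e, h, w, n)
  "nzrw" → prefix "nz" already present; 2 new (r, w)
  "nzziwb" → prefix "nz" already present; 4 new (z, i, w, b)
  "ckvtqsd" → prefix "c" already present; 6 new (k, v, t, q, s, d)
  "nzaserdprk" → prefix "nz" already present; 8 new (a, s, e, r, d, p, r, k)
  "nzdmudihh" → prefix "nz" already present; 7 new (d, m, u, d, i, h, h)
Total nodes = 7 + 5 + 4 + 1 + 8 + 5 + 3 + 4 + 8 + 4 + 2 + 4 + 6 + 8 + 7 = 76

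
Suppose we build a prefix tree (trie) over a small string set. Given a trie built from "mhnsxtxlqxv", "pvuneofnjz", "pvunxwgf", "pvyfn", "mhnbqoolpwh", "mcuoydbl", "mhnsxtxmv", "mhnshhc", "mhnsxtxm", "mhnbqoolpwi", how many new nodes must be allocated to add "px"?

The longest prefix of "px" already in the trie is "p" (length 1).
So 2 − 1 = 1 new nodes.

1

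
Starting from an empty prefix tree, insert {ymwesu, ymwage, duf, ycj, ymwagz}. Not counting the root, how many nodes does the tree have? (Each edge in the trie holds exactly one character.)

For each word, the new-node count is its length minus the longest prefix already in the trie:
  "ymwesu" → 6 new (y, m, w, e, s, u)
  "ymwage" → prefix "ymw" already present; 3 new (a, g, e)
  "duf" → 3 new (d, u, f)
  "ycj" → prefix "y" already present; 2 new (c, j)
  "ymwagz" → prefix "ymwag" already present; 1 new (z)
Total nodes = 6 + 3 + 3 + 2 + 1 = 15

15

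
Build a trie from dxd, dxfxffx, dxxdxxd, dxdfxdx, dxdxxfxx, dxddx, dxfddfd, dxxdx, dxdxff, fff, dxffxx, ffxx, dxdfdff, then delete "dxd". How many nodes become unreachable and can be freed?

0

After clearing the end-marker at "dxd", prune upward until reaching a node still needed by another word.
Every node on "dxd" is still needed (e.g. by "dxdfxdx"), so nothing is freed.
Nodes removed: 0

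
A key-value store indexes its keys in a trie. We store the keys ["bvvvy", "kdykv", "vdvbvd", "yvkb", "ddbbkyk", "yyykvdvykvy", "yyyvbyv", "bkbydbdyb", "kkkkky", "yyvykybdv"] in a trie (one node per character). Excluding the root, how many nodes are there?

61

For each word, the new-node count is its length minus the longest prefix already in the trie:
  "bvvvy" → 5 new (b, v, v, v, y)
  "kdykv" → 5 new (k, d, y, k, v)
  "vdvbvd" → 6 new (v, d, v, b, v, d)
  "yvkb" → 4 new (y, v, k, b)
  "ddbbkyk" → 7 new (d, d, b, b, k, y, k)
  "yyykvdvykvy" → prefix "y" already present; 10 new (y, y, k, v, d, v, y, k, v, y)
  "yyyvbyv" → prefix "yyy" already present; 4 new (v, b, y, v)
  "bkbydbdyb" → prefix "b" already present; 8 new (k, b, y, d, b, d, y, b)
  "kkkkky" → prefix "k" already present; 5 new (k, k, k, k, y)
  "yyvykybdv" → prefix "yy" already present; 7 new (v, y, k, y, b, d, v)
Total nodes = 5 + 5 + 6 + 4 + 7 + 10 + 4 + 8 + 5 + 7 = 61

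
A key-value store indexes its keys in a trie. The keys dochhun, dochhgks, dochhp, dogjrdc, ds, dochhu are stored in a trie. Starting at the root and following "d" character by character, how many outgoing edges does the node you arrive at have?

Walk "d" from the root, arriving at one node.
Characters that immediately follow "d" among the stored strings: {o, s}.
That node has 2 child edges.

2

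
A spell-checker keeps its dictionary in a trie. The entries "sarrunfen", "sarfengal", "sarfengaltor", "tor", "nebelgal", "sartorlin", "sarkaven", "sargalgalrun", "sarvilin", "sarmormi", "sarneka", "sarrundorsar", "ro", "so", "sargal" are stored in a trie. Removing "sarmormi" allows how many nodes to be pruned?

After clearing the end-marker at "sarmormi", prune upward until reaching a node still needed by another word.
The suffix "mormi" (5 nodes) is used only by "sarmormi"; the node for "sar" still has the child "r", so pruning stops there.
Nodes removed: 5

5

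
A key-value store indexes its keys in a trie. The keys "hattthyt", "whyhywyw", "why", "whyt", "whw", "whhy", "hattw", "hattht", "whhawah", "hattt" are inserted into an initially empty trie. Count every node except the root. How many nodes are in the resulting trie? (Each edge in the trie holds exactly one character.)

For each word, the new-node count is its length minus the longest prefix already in the trie:
  "hattthyt" → 8 new (h, a, t, t, t, h, y, t)
  "whyhywyw" → 8 new (w, h, y, h, y, w, y, w)
  "why" → prefix "why" already present; 0 new (none)
  "whyt" → prefix "why" already present; 1 new (t)
  "whw" → prefix "wh" already present; 1 new (w)
  "whhy" → prefix "wh" already present; 2 new (h, y)
  "hattw" → prefix "hatt" already present; 1 new (w)
  "hattht" → prefix "hatt" already present; 2 new (h, t)
  "whhawah" → prefix "whh" already present; 4 new (a, w, a, h)
  "hattt" → prefix "hattt" already present; 0 new (none)
Total nodes = 8 + 8 + 0 + 1 + 1 + 2 + 1 + 2 + 4 + 0 = 27

27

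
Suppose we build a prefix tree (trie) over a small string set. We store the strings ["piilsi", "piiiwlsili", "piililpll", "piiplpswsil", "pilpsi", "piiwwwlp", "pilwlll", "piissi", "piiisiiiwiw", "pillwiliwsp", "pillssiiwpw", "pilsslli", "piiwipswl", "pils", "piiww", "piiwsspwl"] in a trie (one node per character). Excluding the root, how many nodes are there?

For each word, the new-node count is its length minus the longest prefix already in the trie:
  "piilsi" → 6 new (p, i, i, l, s, i)
  "piiiwlsili" → prefix "pii" already present; 7 new (i, w, l, s, i, l, i)
  "piililpll" → prefix "piil" already present; 5 new (i, l, p, l, l)
  "piiplpswsil" → prefix "pii" already present; 8 new (p, l, p, s, w, s, i, l)
  "pilpsi" → prefix "pi" already present; 4 new (l, p, s, i)
  "piiwwwlp" → prefix "pii" already present; 5 new (w, w, w, l, p)
  "pilwlll" → prefix "pil" already present; 4 new (w, l, l, l)
  "piissi" → prefix "pii" already present; 3 new (s, s, i)
  "piiisiiiwiw" → prefix "piii" already present; 7 new (s, i, i, i, w, i, w)
  "pillwiliwsp" → prefix "pil" already present; 8 new (l, w, i, l, i, w, s, p)
  "pillssiiwpw" → prefix "pill" already present; 7 new (s, s, i, i, w, p, w)
  "pilsslli" → prefix "pil" already present; 5 new (s, s, l, l, i)
  "piiwipswl" → prefix "piiw" already present; 5 new (i, p, s, w, l)
  "pils" → prefix "pils" already present; 0 new (none)
  "piiww" → prefix "piiww" already present; 0 new (none)
  "piiwsspwl" → prefix "piiw" already present; 5 new (s, s, p, w, l)
Total nodes = 6 + 7 + 5 + 8 + 4 + 5 + 4 + 3 + 7 + 8 + 7 + 5 + 5 + 0 + 0 + 5 = 79

79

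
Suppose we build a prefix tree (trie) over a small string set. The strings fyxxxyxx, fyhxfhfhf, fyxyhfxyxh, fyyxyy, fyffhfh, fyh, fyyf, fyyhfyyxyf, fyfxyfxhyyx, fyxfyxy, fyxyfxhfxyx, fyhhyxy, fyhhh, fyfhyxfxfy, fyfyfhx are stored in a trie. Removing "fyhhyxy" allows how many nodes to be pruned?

3

A node on "fyhhyxy"'s path can go only if nothing else ends at it or branches off below it.
The suffix "yxy" (3 nodes) is used only by "fyhhyxy"; the node for "fyhh" still has the child "h", so pruning stops there.
Nodes removed: 3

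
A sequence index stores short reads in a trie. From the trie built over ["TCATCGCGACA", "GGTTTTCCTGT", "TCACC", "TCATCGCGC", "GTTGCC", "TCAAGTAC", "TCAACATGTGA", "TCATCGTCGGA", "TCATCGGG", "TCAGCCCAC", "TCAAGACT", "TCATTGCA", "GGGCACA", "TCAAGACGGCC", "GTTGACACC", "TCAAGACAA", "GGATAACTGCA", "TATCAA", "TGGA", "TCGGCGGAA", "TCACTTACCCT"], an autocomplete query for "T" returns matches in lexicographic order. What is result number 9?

TCAGCCCAC

DFS of the "T" subtree visits, in order: "TATCAA", "TCAACATGTGA", "TCAAGACAA", "TCAAGACGGCC", "TCAAGACT", "TCAAGTAC", "TCACC", "TCACTTACCCT", "TCAGCCCAC", "TCATCGCGACA", "TCATCGCGC", "TCATCGGG", "TCATCGTCGGA", "TCATTGCA", "TCGGCGGAA", "TGGA"
The 9th is TCAGCCCAC.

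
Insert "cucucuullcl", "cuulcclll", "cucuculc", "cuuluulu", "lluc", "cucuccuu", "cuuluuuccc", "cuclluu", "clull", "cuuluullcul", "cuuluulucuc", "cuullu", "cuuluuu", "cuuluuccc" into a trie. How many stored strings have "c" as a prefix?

13

Filter for entries beginning with "c":
Words under "c": clull, cuclluu, cucuccuu, cucuculc, cucucuullcl, cuulcclll, cuullu, cuuluuccc, cuuluullcul, cuuluulu, cuuluulucuc, cuuluuu, cuuluuuccc
Count: 13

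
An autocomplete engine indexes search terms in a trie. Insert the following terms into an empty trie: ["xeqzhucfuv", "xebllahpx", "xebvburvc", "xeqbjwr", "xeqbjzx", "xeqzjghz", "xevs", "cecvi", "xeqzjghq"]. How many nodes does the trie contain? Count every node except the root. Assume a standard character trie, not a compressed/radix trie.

For each word, the new-node count is its length minus the longest prefix already in the trie:
  "xeqzhucfuv" → 10 new (x, e, q, z, h, u, c, f, u, v)
  "xebllahpx" → prefix "xe" already present; 7 new (b, l, l, a, h, p, x)
  "xebvburvc" → prefix "xeb" already present; 6 new (v, b, u, r, v, c)
  "xeqbjwr" → prefix "xeq" already present; 4 new (b, j, w, r)
  "xeqbjzx" → prefix "xeqbj" already present; 2 new (z, x)
  "xeqzjghz" → prefix "xeqz" already present; 4 new (j, g, h, z)
  "xevs" → prefix "xe" already present; 2 new (v, s)
  "cecvi" → 5 new (c, e, c, v, i)
  "xeqzjghq" → prefix "xeqzjgh" already present; 1 new (q)
Total nodes = 10 + 7 + 6 + 4 + 2 + 4 + 2 + 5 + 1 = 41

41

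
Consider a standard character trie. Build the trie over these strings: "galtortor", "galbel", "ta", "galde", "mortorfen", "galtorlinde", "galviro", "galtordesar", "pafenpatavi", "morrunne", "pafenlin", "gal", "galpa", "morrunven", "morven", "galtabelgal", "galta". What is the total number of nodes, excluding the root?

For each word, the new-node count is its length minus the longest prefix already in the trie:
  "galtortor" → 9 new (g, a, l, t, o, r, t, o, r)
  "galbel" → prefix "gal" already present; 3 new (b, e, l)
  "ta" → 2 new (t, a)
  "galde" → prefix "gal" already present; 2 new (d, e)
  "mortorfen" → 9 new (m, o, r, t, o, r, f, e, n)
  "galtorlinde" → prefix "galtor" already present; 5 new (l, i, n, d, e)
  "galviro" → prefix "gal" already present; 4 new (v, i, r, o)
  "galtordesar" → prefix "galtor" already present; 5 new (d, e, s, a, r)
  "pafenpatavi" → 11 new (p, a, f, e, n, p, a, t, a, v, i)
  "morrunne" → prefix "mor" already present; 5 new (r, u, n, n, e)
  "pafenlin" → prefix "pafen" already present; 3 new (l, i, n)
  "gal" → prefix "gal" already present; 0 new (none)
  "galpa" → prefix "gal" already present; 2 new (p, a)
  "morrunven" → prefix "morrun" already present; 3 new (v, e, n)
  "morven" → prefix "mor" already present; 3 new (v, e, n)
  "galtabelgal" → prefix "galt" already present; 7 new (a, b, e, l, g, a, l)
  "galta" → prefix "galta" already present; 0 new (none)
Total nodes = 9 + 3 + 2 + 2 + 9 + 5 + 4 + 5 + 11 + 5 + 3 + 0 + 2 + 3 + 3 + 7 + 0 = 73

73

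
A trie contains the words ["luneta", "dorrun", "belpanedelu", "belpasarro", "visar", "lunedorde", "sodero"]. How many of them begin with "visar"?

Walk to "visar"; the words in its subtree are exactly those with that prefix.
Words under "visar": visar
Count: 1

1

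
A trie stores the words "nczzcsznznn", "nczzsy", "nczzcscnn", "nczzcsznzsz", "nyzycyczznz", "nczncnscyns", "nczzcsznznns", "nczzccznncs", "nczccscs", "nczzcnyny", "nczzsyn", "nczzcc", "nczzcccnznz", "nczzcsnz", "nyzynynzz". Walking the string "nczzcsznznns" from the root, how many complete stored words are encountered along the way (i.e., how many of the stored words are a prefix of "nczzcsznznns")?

Traverse "nczzcsznznns" character by character; count nodes along the way that are marked as word ends.
Prefixes of the query that are stored words: "nczzcsznznn", "nczzcsznznns"
Count: 2

2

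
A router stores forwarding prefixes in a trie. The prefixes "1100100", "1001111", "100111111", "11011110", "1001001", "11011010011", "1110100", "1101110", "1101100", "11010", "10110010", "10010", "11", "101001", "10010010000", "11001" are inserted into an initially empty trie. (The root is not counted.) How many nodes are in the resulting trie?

50

Insert word by word; a character creates a node only if that edge doesn't already exist:
  "1100100" → 7 new (1, 1, 0, 0, 1, 0, 0)
  "1001111" → prefix "1" already present; 6 new (0, 0, 1, 1, 1, 1)
  "100111111" → prefix "1001111" already present; 2 new (1, 1)
  "11011110" → prefix "110" already present; 5 new (1, 1, 1, 1, 0)
  "1001001" → prefix "1001" already present; 3 new (0, 0, 1)
  "11011010011" → prefix "11011" already present; 6 new (0, 1, 0, 0, 1, 1)
  "1110100" → prefix "11" already present; 5 new (1, 0, 1, 0, 0)
  "1101110" → prefix "110111" already present; 1 new (0)
  "1101100" → prefix "110110" already present; 1 new (0)
  "11010" → prefix "1101" already present; 1 new (0)
  "10110010" → prefix "10" already present; 6 new (1, 1, 0, 0, 1, 0)
  "10010" → prefix "10010" already present; 0 new (none)
  "11" → prefix "11" already present; 0 new (none)
  "101001" → prefix "101" already present; 3 new (0, 0, 1)
  "10010010000" → prefix "1001001" already present; 4 new (0, 0, 0, 0)
  "11001" → prefix "11001" already present; 0 new (none)
Total nodes = 7 + 6 + 2 + 5 + 3 + 6 + 5 + 1 + 1 + 1 + 6 + 0 + 0 + 3 + 4 + 0 = 50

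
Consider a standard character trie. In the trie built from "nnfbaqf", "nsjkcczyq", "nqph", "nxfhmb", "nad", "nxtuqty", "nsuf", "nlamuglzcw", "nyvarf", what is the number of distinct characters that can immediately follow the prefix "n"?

7

Walk "n" from the root, arriving at one node.
Distinct next characters after "n": a, l, n, q, s, x, y.
That node has 7 child edges.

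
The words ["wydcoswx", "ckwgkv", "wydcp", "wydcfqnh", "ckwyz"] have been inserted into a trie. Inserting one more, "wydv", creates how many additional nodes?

1

The longest prefix of "wydv" already in the trie is "wyd" (length 3).
Each of the 1 remaining characters creates one node.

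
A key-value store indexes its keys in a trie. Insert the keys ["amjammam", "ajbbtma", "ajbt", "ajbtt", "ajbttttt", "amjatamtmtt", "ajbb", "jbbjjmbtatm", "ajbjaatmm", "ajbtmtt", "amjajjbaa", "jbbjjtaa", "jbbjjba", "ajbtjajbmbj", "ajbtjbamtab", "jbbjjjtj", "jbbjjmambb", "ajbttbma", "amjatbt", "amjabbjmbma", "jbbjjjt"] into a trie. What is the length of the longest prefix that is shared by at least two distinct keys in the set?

7

Look for the deepest trie node that still has at least two words in its subtree.
e.g. "jbbjjjt" and "jbbjjjtj" share the prefix "jbbjjjt" of length 7; no pair shares a longer one.
Longest shared-prefix length: 7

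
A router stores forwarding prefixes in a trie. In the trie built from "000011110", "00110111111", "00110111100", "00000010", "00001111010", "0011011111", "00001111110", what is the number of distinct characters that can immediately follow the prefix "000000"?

Walk "000000" from the root, arriving at one node.
Characters that immediately follow "000000" among the stored strings: {1}.
That node has 1 child edge.

1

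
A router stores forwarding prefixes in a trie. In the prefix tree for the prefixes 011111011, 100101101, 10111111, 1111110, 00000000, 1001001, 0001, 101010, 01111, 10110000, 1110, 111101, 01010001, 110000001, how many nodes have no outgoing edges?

Leaves are exactly the stored words that no other stored word extends.
Those words: "00000000", "0001", "01010001", "011111011", "1001001", "100101101", "101010", "10110000", "10111111", "110000001", "1110", "111101", "1111110"
Leaf count: 13

13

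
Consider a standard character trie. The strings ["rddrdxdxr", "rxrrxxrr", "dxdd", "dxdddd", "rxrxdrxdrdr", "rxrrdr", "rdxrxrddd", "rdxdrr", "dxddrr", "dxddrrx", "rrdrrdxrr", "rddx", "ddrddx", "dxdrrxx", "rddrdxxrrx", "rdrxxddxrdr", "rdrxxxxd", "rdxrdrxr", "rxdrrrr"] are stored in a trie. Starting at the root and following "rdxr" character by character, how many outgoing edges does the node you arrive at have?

2

The children of the "rdxr" node are the distinct next characters among strings starting with "rdxr".
Distinct next characters after "rdxr": d, x.
That node has 2 child edges.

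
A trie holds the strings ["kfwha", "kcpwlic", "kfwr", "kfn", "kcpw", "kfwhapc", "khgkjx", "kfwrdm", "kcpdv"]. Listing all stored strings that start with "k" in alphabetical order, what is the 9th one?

khgkjx

Filter for "k…" and sort: "kcpdv", "kcpw", "kcpwlic", "kfn", "kfwha", "kfwhapc", "kfwr", "kfwrdm", "khgkjx"
The 9th is khgkjx.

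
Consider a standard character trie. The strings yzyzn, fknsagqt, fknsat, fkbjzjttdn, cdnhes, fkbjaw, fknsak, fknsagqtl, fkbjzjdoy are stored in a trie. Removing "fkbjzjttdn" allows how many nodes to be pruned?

4

A node on "fkbjzjttdn"'s path can go only if nothing else ends at it or branches off below it.
The suffix "ttdn" (4 nodes) is used only by "fkbjzjttdn"; the node for "fkbjzj" still has the child "d", so pruning stops there.
Nodes removed: 4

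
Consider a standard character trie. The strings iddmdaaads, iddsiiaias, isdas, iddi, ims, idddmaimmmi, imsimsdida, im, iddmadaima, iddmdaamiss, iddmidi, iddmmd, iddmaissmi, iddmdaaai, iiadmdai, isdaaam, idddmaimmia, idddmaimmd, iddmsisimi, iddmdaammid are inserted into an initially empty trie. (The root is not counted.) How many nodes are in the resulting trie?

82

Insert word by word; a character creates a node only if that edge doesn't already exist:
  "iddmdaaads" → 10 new (i, d, d, m, d, a, a, a, d, s)
  "iddsiiaias" → prefix "idd" already present; 7 new (s, i, i, a, i, a, s)
  "isdas" → prefix "i" already present; 4 new (s, d, a, s)
  "iddi" → prefix "idd" already present; 1 new (i)
  "ims" → prefix "i" already present; 2 new (m, s)
  "idddmaimmmi" → prefix "idd" already present; 8 new (d, m, a, i, m, m, m, i)
  "imsimsdida" → prefix "ims" already present; 7 new (i, m, s, d, i, d, a)
  "im" → prefix "im" already present; 0 new (none)
  "iddmadaima" → prefix "iddm" already present; 6 new (a, d, a, i, m, a)
  "iddmdaamiss" → prefix "iddmdaa" already present; 4 new (m, i, s, s)
  "iddmidi" → prefix "iddm" already present; 3 new (i, d, i)
  "iddmmd" → prefix "iddm" already present; 2 new (m, d)
  "iddmaissmi" → prefix "iddma" already present; 5 new (i, s, s, m, i)
  "iddmdaaai" → prefix "iddmdaaa" already present; 1 new (i)
  "iiadmdai" → prefix "i" already present; 7 new (i, a, d, m, d, a, i)
  "isdaaam" → prefix "isda" already present; 3 new (a, a, m)
  "idddmaimmia" → prefix "idddmaimm" already present; 2 new (i, a)
  "idddmaimmd" → prefix "idddmaimm" already present; 1 new (d)
  "iddmsisimi" → prefix "iddm" already present; 6 new (s, i, s, i, m, i)
  "iddmdaammid" → prefix "iddmdaam" already present; 3 new (m, i, d)
Total nodes = 10 + 7 + 4 + 1 + 2 + 8 + 7 + 0 + 6 + 4 + 3 + 2 + 5 + 1 + 7 + 3 + 2 + 1 + 6 + 3 = 82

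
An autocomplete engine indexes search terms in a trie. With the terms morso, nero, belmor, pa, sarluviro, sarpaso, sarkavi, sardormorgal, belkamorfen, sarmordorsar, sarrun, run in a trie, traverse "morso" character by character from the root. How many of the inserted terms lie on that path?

Traverse "morso" character by character; count nodes along the way that are marked as word ends.
Prefixes of the query that are stored words: "morso"
Count: 1

1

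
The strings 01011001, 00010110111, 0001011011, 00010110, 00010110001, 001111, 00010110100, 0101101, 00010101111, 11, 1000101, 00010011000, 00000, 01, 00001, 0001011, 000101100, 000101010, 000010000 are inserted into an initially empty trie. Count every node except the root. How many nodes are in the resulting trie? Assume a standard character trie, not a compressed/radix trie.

55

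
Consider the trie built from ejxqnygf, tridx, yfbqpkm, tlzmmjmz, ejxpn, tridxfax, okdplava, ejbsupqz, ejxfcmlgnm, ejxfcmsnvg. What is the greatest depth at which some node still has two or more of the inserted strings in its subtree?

6

The deepest shared node is where two words last agree before diverging.
"ejxfcmlgnm" and "ejxfcmsnvg" agree on "ejxfcm" (6 characters) before diverging; nothing deeper is shared.
Longest shared-prefix length: 6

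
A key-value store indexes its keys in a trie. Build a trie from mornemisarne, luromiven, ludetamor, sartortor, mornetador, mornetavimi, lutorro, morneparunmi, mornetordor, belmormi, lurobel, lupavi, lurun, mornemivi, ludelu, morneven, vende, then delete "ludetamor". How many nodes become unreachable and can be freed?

After clearing the end-marker at "ludetamor", prune upward until reaching a node still needed by another word.
The suffix "tamor" (5 nodes) is used only by "ludetamor"; the node for "lude" still has the child "l", so pruning stops there.
Nodes removed: 5

5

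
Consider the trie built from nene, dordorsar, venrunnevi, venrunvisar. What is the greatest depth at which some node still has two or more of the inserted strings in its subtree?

Equivalently: take the maximum, over all pairs, of their longest common prefix length.
e.g. "venrunnevi" and "venrunvisar" share the prefix "venrun" of length 6; no pair shares a longer one.
Longest shared-prefix length: 6

6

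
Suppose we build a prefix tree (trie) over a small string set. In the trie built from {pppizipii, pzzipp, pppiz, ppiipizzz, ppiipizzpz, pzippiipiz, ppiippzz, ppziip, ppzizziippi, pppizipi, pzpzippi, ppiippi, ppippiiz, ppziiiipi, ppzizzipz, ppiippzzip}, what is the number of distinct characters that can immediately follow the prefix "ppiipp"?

2

Walk "ppiipp" from the root, arriving at one node.
Characters that immediately follow "ppiipp" among the stored strings: {i, z}.
That node has 2 child edges.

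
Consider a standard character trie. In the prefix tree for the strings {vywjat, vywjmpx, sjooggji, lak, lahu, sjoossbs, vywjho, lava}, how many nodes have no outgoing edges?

8

Leaves are exactly the stored words that no other stored word extends.
Those words: "lahu", "lak", "lava", "sjooggji", "sjoossbs", "vywjat", "vywjho", "vywjmpx"
Leaf count: 8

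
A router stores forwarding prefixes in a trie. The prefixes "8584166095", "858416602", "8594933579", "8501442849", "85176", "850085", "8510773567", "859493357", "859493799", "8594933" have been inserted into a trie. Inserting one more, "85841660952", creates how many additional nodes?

The longest prefix of "85841660952" already in the trie is "8584166095" (length 10).
So 11 − 10 = 1 new nodes.

1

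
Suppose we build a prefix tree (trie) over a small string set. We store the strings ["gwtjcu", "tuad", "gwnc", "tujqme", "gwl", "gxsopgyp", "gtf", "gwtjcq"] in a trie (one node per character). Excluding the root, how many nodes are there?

27

Count nodes per top-level branch (shared prefixes stored once):
  'g'-branch (gtf, gwl, gwnc, gwtjcq, gwtjcu, gxsopgyp): 19 nodes
  't'-branch (tuad, tujqme): 8 nodes
Sum: 27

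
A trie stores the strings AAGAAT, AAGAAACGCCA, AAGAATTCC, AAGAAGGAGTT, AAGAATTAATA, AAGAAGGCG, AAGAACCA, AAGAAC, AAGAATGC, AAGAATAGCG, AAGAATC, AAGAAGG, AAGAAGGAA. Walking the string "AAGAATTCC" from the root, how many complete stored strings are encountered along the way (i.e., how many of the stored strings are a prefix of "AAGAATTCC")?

2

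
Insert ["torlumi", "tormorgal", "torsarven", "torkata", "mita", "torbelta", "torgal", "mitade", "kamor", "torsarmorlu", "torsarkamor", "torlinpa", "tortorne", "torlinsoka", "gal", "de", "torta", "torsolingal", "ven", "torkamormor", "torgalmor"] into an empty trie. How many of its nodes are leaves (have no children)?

Leaves are exactly the stored words that no other stored word extends.
Those words: "de", "gal", "kamor", "mitade", "torbelta", "torgalmor", "torkamormor", "torkata", "torlinpa", "torlinsoka", "torlumi", "tormorgal", "torsarkamor", "torsarmorlu", "torsarven", "torsolingal", "torta", "tortorne", "ven"
Leaf count: 19

19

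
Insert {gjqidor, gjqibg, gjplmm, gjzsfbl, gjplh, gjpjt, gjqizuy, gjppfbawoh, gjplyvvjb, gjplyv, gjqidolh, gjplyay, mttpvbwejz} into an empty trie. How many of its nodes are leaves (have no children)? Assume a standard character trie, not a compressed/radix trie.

12

A leaf is a node with no children — equivalently, the end of a word that is not a proper prefix of any other stored word.
Those words: "gjpjt", "gjplh", "gjplmm", "gjplyay", "gjplyvvjb", "gjppfbawoh", "gjqibg", "gjqidolh", "gjqidor", "gjqizuy", "gjzsfbl", "mttpvbwejz"
Leaf count: 12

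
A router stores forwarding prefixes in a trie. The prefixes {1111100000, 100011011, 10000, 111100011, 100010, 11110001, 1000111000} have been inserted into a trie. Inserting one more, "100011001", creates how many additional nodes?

2

Walking "100011001" from the root, the first 7 characters ("1000110") follow existing edges; "0" is the first miss.
Each of the 2 remaining characters creates one node.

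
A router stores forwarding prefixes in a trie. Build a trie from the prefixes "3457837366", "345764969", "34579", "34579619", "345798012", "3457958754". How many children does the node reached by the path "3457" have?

3

The children of the "3457" node are the distinct next characters among strings starting with "3457".
Distinct next characters after "3457": 6, 8, 9.
That node has 3 child edges.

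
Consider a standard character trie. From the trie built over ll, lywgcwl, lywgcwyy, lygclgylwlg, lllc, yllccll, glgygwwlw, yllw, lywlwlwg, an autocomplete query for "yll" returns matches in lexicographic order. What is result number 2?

Filter for "yll…" and sort: "yllccll", "yllw"
Position 2: yllw

yllw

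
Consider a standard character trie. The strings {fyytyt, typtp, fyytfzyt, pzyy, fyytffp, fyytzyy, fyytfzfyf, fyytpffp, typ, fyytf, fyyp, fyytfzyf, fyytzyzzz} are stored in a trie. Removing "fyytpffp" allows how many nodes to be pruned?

4

After clearing the end-marker at "fyytpffp", prune upward until reaching a node still needed by another word.
The suffix "pffp" (4 nodes) is used only by "fyytpffp"; the node for "fyyt" still has the child "y", so pruning stops there.
Nodes removed: 4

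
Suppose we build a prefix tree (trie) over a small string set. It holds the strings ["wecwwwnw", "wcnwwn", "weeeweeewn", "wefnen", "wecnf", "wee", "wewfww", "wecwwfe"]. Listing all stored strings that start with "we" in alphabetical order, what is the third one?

DFS of the "we" subtree visits, in order: "wecnf", "wecwwfe", "wecwwwnw", "wee", "weeeweeewn", "wefnen", "wewfww"
The 3rd is wecwwwnw.

wecwwwnw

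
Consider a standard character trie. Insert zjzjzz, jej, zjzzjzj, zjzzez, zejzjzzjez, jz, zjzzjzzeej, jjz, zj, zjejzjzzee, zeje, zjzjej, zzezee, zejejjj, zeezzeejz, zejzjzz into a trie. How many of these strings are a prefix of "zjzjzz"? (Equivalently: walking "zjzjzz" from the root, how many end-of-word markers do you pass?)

2

Walk "zjzjzz" from the root; an end-of-word marker is hit whenever a stored word is a prefix of "zjzjzz".
Prefixes of the query that are stored words: "zj", "zjzjzz"
Count: 2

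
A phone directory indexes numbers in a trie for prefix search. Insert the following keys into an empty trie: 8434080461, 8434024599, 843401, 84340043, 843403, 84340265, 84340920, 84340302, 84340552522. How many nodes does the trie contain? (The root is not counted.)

Trace insertions, counting only characters that open a new branch:
  "8434080461" → 10 new (8, 4, 3, 4, 0, 8, 0, 4, 6, 1)
  "8434024599" → prefix "84340" already present; 5 new (2, 4, 5, 9, 9)
  "843401" → prefix "84340" already present; 1 new (1)
  "84340043" → prefix "84340" already present; 3 new (0, 4, 3)
  "843403" → prefix "84340" already present; 1 new (3)
  "84340265" → prefix "843402" already present; 2 new (6, 5)
  "84340920" → prefix "84340" already present; 3 new (9, 2, 0)
  "84340302" → prefix "843403" already present; 2 new (0, 2)
  "84340552522" → prefix "84340" already present; 6 new (5, 5, 2, 5, 2, 2)
Total nodes = 10 + 5 + 1 + 3 + 1 + 2 + 3 + 2 + 6 = 33

33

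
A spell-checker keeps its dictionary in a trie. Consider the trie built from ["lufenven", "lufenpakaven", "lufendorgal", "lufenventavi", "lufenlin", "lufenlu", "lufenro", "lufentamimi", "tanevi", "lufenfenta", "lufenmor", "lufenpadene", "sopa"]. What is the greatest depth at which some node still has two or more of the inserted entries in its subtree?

8

Equivalently: take the maximum, over all pairs, of their longest common prefix length.
"lufenven" and "lufenventavi" agree on "lufenven" (8 characters) before diverging; nothing deeper is shared.
Longest shared-prefix length: 8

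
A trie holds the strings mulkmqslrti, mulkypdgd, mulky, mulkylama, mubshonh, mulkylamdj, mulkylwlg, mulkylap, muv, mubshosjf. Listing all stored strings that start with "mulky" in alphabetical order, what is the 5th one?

mulkylwlg

Filter for "mulky…" and sort: "mulky", "mulkylama", "mulkylamdj", "mulkylap", "mulkylwlg", "mulkypdgd"
Position 5: mulkylwlg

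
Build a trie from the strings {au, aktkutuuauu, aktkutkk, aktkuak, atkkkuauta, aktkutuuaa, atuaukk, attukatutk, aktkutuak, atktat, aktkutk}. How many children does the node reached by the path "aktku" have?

Follow the path "aktku" to its node, then look at its outgoing edges.
Distinct next characters after "aktku": a, t.
That node has 2 child edges.

2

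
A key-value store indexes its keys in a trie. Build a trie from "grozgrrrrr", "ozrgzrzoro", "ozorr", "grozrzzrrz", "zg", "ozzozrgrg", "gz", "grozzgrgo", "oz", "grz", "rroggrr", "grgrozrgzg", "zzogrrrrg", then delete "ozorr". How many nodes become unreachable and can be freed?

A node on "ozorr"'s path can go only if nothing else ends at it or branches off below it.
The suffix "orr" (3 nodes) is used only by "ozorr"; the node for "oz" still has the child "r", so pruning stops there.
Nodes removed: 3

3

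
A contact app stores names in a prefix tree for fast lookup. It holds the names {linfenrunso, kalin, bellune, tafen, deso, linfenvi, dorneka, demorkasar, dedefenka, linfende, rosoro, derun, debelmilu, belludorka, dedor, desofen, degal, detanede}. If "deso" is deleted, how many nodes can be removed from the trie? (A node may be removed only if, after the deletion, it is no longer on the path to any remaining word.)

After clearing the end-marker at "deso", prune upward until reaching a node still needed by another word.
Every node on "deso" is still needed (e.g. by "desofen"), so nothing is freed.
Nodes removed: 0

0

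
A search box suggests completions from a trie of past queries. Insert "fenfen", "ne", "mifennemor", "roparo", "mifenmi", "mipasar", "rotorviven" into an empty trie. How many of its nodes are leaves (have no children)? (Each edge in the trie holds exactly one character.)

7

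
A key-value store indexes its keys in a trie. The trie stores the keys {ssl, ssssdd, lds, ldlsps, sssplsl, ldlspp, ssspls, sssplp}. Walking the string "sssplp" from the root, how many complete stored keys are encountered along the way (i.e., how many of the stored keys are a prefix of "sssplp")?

Walk "sssplp" from the root; an end-of-word marker is hit whenever a stored word is a prefix of "sssplp".
Prefixes of the query that are stored words: "sssplp"
Count: 1

1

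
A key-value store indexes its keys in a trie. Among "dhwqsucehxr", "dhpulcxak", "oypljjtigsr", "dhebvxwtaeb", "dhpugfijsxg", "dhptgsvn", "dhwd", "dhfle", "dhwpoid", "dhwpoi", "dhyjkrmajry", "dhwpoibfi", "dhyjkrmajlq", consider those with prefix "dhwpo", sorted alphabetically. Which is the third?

dhwpoid

Filter for "dhwpo…" and sort: "dhwpoi", "dhwpoibfi", "dhwpoid"
Position 3: dhwpoid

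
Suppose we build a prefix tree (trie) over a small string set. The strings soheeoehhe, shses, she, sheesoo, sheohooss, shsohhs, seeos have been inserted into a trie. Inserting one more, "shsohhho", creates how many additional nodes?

"shsohh" is already a path in the trie; the remaining "ho" must be added.
So 8 − 6 = 2 new nodes.

2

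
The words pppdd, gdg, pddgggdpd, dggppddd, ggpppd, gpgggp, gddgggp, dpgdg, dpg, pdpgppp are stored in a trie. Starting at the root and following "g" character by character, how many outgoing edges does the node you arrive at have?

3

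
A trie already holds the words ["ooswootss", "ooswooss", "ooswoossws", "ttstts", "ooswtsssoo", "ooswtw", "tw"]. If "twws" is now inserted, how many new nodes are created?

2

Walking "twws" from the root, the first 2 characters ("tw") follow existing edges; "w" is the first miss.
New nodes needed: |"twws"| − 2 = 4 − 2 = 2.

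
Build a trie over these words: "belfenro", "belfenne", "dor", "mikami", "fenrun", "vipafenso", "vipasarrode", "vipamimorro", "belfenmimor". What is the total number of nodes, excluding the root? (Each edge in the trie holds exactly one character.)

53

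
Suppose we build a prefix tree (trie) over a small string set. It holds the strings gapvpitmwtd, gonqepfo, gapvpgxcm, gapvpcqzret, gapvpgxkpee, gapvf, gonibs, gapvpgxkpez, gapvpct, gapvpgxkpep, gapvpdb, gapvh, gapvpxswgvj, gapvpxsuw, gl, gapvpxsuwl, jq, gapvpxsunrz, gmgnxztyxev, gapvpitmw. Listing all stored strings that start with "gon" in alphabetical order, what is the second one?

Words with prefix "gon", in lexicographic order: "gonibs", "gonqepfo"
The 2nd is gonqepfo.

gonqepfo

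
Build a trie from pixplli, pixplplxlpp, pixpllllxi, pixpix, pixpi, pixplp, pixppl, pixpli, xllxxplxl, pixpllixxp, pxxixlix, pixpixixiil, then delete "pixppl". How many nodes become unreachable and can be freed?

2

After clearing the end-marker at "pixppl", prune upward until reaching a node still needed by another word.
The suffix "pl" (2 nodes) is used only by "pixppl"; the node for "pixp" still has the child "l", so pruning stops there.
Nodes removed: 2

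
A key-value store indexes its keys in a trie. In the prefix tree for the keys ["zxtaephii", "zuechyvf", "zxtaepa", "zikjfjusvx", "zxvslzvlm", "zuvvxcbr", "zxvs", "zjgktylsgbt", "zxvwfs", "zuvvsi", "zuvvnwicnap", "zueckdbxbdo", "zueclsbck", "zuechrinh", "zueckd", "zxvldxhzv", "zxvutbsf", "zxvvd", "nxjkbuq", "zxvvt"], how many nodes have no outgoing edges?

18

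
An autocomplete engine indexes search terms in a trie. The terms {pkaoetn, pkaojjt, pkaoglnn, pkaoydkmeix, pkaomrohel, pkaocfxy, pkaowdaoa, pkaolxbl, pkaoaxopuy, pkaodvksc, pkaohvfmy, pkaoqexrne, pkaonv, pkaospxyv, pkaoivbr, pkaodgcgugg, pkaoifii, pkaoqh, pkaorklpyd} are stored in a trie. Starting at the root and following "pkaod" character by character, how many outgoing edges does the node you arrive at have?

Follow the path "pkaod" to its node, then look at its outgoing edges.
Characters that immediately follow "pkaod" among the stored strings: {g, v}.
That node has 2 child edges.

2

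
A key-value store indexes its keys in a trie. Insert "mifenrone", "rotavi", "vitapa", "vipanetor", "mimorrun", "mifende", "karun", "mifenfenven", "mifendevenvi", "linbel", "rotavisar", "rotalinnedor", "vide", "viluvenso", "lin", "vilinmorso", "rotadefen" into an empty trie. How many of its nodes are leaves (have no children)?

14

A leaf is a node with no children — equivalently, the end of a word that is not a proper prefix of any other stored word.
Those words: "karun", "linbel", "mifendevenvi", "mifenfenven", "mifenrone", "mimorrun", "rotadefen", "rotalinnedor", "rotavisar", "vide", "vilinmorso", "viluvenso", "vipanetor", "vitapa"
Leaf count: 14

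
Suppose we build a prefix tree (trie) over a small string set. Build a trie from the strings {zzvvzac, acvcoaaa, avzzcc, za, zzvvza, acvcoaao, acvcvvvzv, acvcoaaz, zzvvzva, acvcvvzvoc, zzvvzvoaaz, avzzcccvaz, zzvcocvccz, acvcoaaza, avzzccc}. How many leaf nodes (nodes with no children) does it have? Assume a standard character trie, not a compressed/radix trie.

11

A leaf is a node with no children — equivalently, the end of a word that is not a proper prefix of any other stored word.
Those words: "acvcoaaa", "acvcoaao", "acvcoaaza", "acvcvvvzv", "acvcvvzvoc", "avzzcccvaz", "za", "zzvcocvccz", "zzvvzac", "zzvvzva", "zzvvzvoaaz"
Leaf count: 11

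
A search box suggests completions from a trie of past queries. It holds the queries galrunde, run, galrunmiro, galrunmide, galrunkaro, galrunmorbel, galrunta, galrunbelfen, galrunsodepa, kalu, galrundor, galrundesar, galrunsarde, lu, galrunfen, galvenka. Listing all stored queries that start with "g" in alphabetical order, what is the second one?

galrunde

DFS of the "g" subtree visits, in order: "galrunbelfen", "galrunde", "galrundesar", "galrundor", "galrunfen", "galrunkaro", "galrunmide", "galrunmiro", "galrunmorbel", "galrunsarde", "galrunsodepa", "galrunta", "galvenka"
The 2nd is galrunde.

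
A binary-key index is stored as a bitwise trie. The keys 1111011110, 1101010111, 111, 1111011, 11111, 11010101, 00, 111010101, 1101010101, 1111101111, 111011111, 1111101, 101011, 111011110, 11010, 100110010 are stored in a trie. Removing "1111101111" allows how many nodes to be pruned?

After clearing the end-marker at "1111101111", prune upward until reaching a node still needed by another word.
The suffix "111" (3 nodes) is used only by "1111101111"; "1111101" is itself a stored word, so pruning stops there.
Nodes removed: 3

3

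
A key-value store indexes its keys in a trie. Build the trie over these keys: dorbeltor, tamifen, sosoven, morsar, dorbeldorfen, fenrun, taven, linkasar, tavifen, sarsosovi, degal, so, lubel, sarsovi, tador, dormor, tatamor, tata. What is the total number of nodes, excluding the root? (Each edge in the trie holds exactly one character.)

Count nodes per top-level branch (shared prefixes stored once):
  'd'-branch (degal, dorbeldorfen, dorbeltor, dormor): 22 nodes
  'f'-branch (fenrun): 6 nodes
  'l'-branch (linkasar, lubel): 12 nodes
  'm'-branch (morsar): 6 nodes
  's'-branch (sarsosovi, sarsovi, so, sosoven): 17 nodes
  't'-branch (tador, tamifen, tata, tatamor, taven, tavifen): 22 nodes
Sum: 85

85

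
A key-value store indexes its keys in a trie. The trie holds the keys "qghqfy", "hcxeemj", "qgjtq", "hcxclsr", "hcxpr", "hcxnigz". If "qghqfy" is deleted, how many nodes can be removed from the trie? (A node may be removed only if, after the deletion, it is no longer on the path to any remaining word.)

After clearing the end-marker at "qghqfy", prune upward until reaching a node still needed by another word.
The suffix "hqfy" (4 nodes) is used only by "qghqfy"; the node for "qg" still has the child "j", so pruning stops there.
Nodes removed: 4

4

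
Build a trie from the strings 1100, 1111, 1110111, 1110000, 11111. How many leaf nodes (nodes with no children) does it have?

4

Leaves are exactly the stored words that no other stored word extends.
Those words: "1100", "1110000", "1110111", "11111"
Leaf count: 4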